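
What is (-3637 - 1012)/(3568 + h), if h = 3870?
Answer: -4649/7438 ≈ -0.62503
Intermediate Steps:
(-3637 - 1012)/(3568 + h) = (-3637 - 1012)/(3568 + 3870) = -4649/7438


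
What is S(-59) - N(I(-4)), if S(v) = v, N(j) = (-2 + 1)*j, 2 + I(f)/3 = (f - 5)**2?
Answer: 178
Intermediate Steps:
I(f) = -6 + 3*(-5 + f)**2 (I(f) = -6 + 3*(f - 5)**2 = -6 + 3*(-5 + f)**2)
N(j) = -j
S(-59) - N(I(-4)) = -59 - (-1)*(-6 + 3*(-5 - 4)**2) = -59 - (-1)*(-6 + 3*(-9)**2) = -59 - (-1)*(-6 + 3*81) = -59 - (-1)*(-6 + 243) = -59 - (-1)*237 = -59 - 1*(-237) = -59 + 237 = 178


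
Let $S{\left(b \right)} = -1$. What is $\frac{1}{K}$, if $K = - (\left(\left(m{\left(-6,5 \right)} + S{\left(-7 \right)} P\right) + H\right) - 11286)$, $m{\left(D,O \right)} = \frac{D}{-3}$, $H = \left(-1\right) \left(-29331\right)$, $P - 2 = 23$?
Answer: $- \frac{1}{18022} \approx -5.5488 \cdot 10^{-5}$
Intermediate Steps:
$P = 25$ ($P = 2 + 23 = 25$)
$H = 29331$
$m{\left(D,O \right)} = - \frac{D}{3}$ ($m{\left(D,O \right)} = D \left(- \frac{1}{3}\right) = - \frac{D}{3}$)
$K = -18022$ ($K = - (\left(\left(\left(- \frac{1}{3}\right) \left(-6\right) - 25\right) + 29331\right) - 11286) = - (\left(\left(2 - 25\right) + 29331\right) - 11286) = - (\left(-23 + 29331\right) - 11286) = - (29308 - 11286) = \left(-1\right) 18022 = -18022$)
$\frac{1}{K} = \frac{1}{-18022} = - \frac{1}{18022}$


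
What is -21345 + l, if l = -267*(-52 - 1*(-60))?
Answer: -23481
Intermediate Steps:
l = -2136 (l = -267*(-52 + 60) = -267*8 = -2136)
-21345 + l = -21345 - 2136 = -23481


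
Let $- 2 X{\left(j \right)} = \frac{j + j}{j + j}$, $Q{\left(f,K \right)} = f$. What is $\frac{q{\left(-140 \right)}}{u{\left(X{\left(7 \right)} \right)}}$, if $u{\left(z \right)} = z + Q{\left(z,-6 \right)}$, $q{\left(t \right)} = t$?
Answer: $140$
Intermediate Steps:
$X{\left(j \right)} = - \frac{1}{2}$ ($X{\left(j \right)} = - \frac{\left(j + j\right) \frac{1}{j + j}}{2} = - \frac{2 j \frac{1}{2 j}}{2} = \left(- \frac{1}{2}\right) 1 = - \frac{1}{2}$)
$u{\left(z \right)} = 2 z$ ($u{\left(z \right)} = z + z = 2 z$)
$\frac{q{\left(-140 \right)}}{u{\left(X{\left(7 \right)} \right)}} = - \frac{140}{2 \left(- \frac{1}{2}\right)} = - \frac{140}{-1} = \left(-140\right) \left(-1\right) = 140$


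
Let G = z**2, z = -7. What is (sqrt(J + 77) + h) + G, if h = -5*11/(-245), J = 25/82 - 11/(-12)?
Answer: 2412/49 + sqrt(4733655)/246 ≈ 58.069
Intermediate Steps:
J = 601/492 (J = 25*(1/82) - 11*(-1/12) = 25/82 + 11/12 = 601/492 ≈ 1.2215)
G = 49 (G = (-7)**2 = 49)
h = 11/49 (h = -55*(-1/245) = 11/49 ≈ 0.22449)
(sqrt(J + 77) + h) + G = (sqrt(601/492 + 77) + 11/49) + 49 = (sqrt(38485/492) + 11/49) + 49 = (sqrt(4733655)/246 + 11/49) + 49 = (11/49 + sqrt(4733655)/246) + 49 = 2412/49 + sqrt(4733655)/246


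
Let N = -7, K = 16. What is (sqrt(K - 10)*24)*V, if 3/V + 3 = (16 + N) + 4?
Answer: 36*sqrt(6)/5 ≈ 17.636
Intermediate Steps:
V = 3/10 (V = 3/(-3 + ((16 - 7) + 4)) = 3/(-3 + (9 + 4)) = 3/(-3 + 13) = 3/10 ≈ 0.30000)
(sqrt(K - 10)*24)*V = (sqrt(16 - 10)*24)*(3/10) = (sqrt(6)*24)*(3/10) = (24*sqrt(6))*(3/10) = 36*sqrt(6)/5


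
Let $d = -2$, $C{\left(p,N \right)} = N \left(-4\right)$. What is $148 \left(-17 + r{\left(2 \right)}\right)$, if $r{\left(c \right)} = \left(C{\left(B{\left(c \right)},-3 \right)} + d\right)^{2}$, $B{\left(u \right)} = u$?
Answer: $12284$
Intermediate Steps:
$C{\left(p,N \right)} = - 4 N$
$r{\left(c \right)} = 100$ ($r{\left(c \right)} = \left(\left(-4\right) \left(-3\right) - 2\right)^{2} = \left(12 - 2\right)^{2} = 10^{2} = 100$)
$148 \left(-17 + r{\left(2 \right)}\right) = 148 \left(-17 + 100\right) = 148 \cdot 83 = 12284$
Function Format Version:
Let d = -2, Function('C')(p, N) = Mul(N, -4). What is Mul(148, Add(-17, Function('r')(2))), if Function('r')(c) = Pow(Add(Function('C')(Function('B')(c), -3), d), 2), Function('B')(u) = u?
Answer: 12284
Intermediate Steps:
Function('C')(p, N) = Mul(-4, N)
Function('r')(c) = 100 (Function('r')(c) = Pow(Add(Mul(-4, -3), -2), 2) = Pow(Add(12, -2), 2) = Pow(10, 2) = 100)
Mul(148, Add(-17, Function('r')(2))) = Mul(148, Add(-17, 100)) = Mul(148, 83) = 12284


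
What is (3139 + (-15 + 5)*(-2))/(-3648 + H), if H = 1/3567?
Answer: -866781/1000955 ≈ -0.86595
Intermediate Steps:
H = 1/3567 ≈ 0.00028035
(3139 + (-15 + 5)*(-2))/(-3648 + H) = (3139 + (-15 + 5)*(-2))/(-3648 + 1/3567) = (3139 - 10*(-2))/(-13012415/3567) = (3139 + 20)*(-3567/13012415) = 3159*(-3567/13012415) = -866781/1000955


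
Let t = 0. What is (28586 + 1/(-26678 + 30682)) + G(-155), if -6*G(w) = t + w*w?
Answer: 295276985/12012 ≈ 24582.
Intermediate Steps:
G(w) = -w²/6 (G(w) = -(0 + w*w)/6 = -(0 + w²)/6 = -w²/6)
(28586 + 1/(-26678 + 30682)) + G(-155) = (28586 + 1/(-26678 + 30682)) - ⅙*(-155)² = (28586 + 1/4004) - ⅙*24025 = (28586 + 1/4004) - 24025/6 = 114458345/4004 - 24025/6 = 295276985/12012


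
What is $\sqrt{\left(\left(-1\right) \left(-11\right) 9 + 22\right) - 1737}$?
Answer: $4 i \sqrt{101} \approx 40.2 i$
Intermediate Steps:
$\sqrt{\left(\left(-1\right) \left(-11\right) 9 + 22\right) - 1737} = \sqrt{\left(11 \cdot 9 + 22\right) - 1737} = \sqrt{\left(99 + 22\right) - 1737} = \sqrt{121 - 1737} = \sqrt{-1616} = 4 i \sqrt{101}$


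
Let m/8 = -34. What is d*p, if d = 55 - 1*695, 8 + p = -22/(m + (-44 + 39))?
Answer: 1404160/277 ≈ 5069.2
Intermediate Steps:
m = -272 (m = 8*(-34) = -272)
p = -2194/277 (p = -8 - 22/(-272 + (-44 + 39)) = -8 - 22/(-272 - 5) = -8 - 22/(-277) = -8 - 1/277*(-22) = -8 + 22/277 = -2194/277 ≈ -7.9206)
d = -640 (d = 55 - 695 = -640)
d*p = -640*(-2194/277) = 1404160/277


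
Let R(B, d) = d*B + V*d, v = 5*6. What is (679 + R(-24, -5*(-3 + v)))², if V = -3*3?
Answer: 26357956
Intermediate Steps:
V = -9
v = 30
R(B, d) = -9*d + B*d (R(B, d) = d*B - 9*d = B*d - 9*d = -9*d + B*d)
(679 + R(-24, -5*(-3 + v)))² = (679 + (-5*(-3 + 30))*(-9 - 24))² = (679 - 5*27*(-33))² = (679 - 135*(-33))² = (679 + 4455)² = 5134² = 26357956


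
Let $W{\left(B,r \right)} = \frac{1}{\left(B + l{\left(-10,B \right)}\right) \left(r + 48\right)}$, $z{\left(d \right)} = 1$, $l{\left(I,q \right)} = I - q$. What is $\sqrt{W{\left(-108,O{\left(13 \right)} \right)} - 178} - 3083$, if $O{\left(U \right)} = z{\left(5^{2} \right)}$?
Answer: $-3083 + \frac{i \sqrt{872210}}{70} \approx -3083.0 + 13.342 i$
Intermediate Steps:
$O{\left(U \right)} = 1$
$W{\left(B,r \right)} = \frac{1}{-480 - 10 r}$ ($W{\left(B,r \right)} = \frac{1}{\left(B - \left(10 + B\right)\right) \left(r + 48\right)} = \frac{1}{\left(-10\right) \left(48 + r\right)} = \frac{1}{-480 - 10 r}$)
$\sqrt{W{\left(-108,O{\left(13 \right)} \right)} - 178} - 3083 = \sqrt{- \frac{1}{480 + 10 \cdot 1} - 178} - 3083 = \sqrt{- \frac{1}{480 + 10} - 178} - 3083 = \sqrt{- \frac{1}{490} - 178} - 3083 = \sqrt{- \frac{87221}{490}} - 3083 = \frac{i \sqrt{872210}}{70} - 3083 = -3083 + \frac{i \sqrt{872210}}{70}$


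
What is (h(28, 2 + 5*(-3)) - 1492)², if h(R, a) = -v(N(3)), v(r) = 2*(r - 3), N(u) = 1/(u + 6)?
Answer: 178917376/81 ≈ 2.2089e+6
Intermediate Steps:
N(u) = 1/(6 + u)
v(r) = -6 + 2*r (v(r) = 2*(-3 + r) = -6 + 2*r)
h(R, a) = 52/9 (h(R, a) = -(-6 + 2/(6 + 3)) = -(-6 + 2/9) = -1*(-52/9) = 52/9)
(h(28, 2 + 5*(-3)) - 1492)² = (52/9 - 1492)² = (-13376/9)² = 178917376/81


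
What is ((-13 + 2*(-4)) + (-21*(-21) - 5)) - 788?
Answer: -373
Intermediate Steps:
((-13 + 2*(-4)) + (-21*(-21) - 5)) - 788 = ((-13 - 8) + (441 - 5)) - 788 = (-21 + 436) - 788 = 415 - 788 = -373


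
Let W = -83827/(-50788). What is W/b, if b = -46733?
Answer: -4931/139616212 ≈ -3.5318e-5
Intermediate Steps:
W = 83827/50788 (W = -83827*(-1/50788) = 83827/50788 ≈ 1.6505)
W/b = (83827/50788)/(-46733) = (83827/50788)*(-1/46733) = -4931/139616212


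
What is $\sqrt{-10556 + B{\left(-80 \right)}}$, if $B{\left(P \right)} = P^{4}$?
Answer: $2 \sqrt{10237361} \approx 6399.2$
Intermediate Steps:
$\sqrt{-10556 + B{\left(-80 \right)}} = \sqrt{-10556 + \left(-80\right)^{4}} = \sqrt{-10556 + 40960000} = \sqrt{40949444} = 2 \sqrt{10237361}$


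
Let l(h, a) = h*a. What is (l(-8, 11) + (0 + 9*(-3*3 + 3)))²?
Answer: 20164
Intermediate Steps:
l(h, a) = a*h
(l(-8, 11) + (0 + 9*(-3*3 + 3)))² = (11*(-8) + (0 + 9*(-3*3 + 3)))² = (-88 + (0 + 9*(-9 + 3)))² = (-88 + (0 + 9*(-6)))² = (-88 + (0 - 54))² = (-88 - 54)² = (-142)² = 20164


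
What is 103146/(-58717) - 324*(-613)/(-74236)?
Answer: -4829761815/1089728803 ≈ -4.4321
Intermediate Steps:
103146/(-58717) - 324*(-613)/(-74236) = 103146*(-1/58717) + 198612*(-1/74236) = -103146/58717 - 49653/18559 = -4829761815/1089728803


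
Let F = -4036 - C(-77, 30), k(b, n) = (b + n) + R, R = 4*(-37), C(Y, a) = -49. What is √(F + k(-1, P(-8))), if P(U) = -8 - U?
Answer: 2*I*√1034 ≈ 64.312*I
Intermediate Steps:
R = -148
k(b, n) = -148 + b + n (k(b, n) = (b + n) - 148 = -148 + b + n)
F = -3987 (F = -4036 - 1*(-49) = -4036 + 49 = -3987)
√(F + k(-1, P(-8))) = √(-3987 + (-148 - 1 + (-8 - 1*(-8)))) = √(-3987 + (-148 - 1 + (-8 + 8))) = √(-3987 + (-148 - 1 + 0)) = √(-3987 - 149) = √(-4136) = 2*I*√1034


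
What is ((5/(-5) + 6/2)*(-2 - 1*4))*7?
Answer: -84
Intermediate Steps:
((5/(-5) + 6/2)*(-2 - 1*4))*7 = ((5*(-⅕) + 6*(½))*(-2 - 4))*7 = ((-1 + 3)*(-6))*7 = (2*(-6))*7 = -12*7 = -84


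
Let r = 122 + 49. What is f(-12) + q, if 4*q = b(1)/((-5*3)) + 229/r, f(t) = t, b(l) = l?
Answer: -9988/855 ≈ -11.682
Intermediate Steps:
r = 171
q = 272/855 (q = (1/(-5*3) + 229/171)/4 = (1/(-15) + 229*(1/171))/4 = (1*(-1/15) + 229/171)/4 = (-1/15 + 229/171)/4 = (¼)*(1088/855) = 272/855 ≈ 0.31813)
f(-12) + q = -12 + 272/855 = -9988/855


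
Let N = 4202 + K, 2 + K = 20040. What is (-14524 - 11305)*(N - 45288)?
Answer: 543648792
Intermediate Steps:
K = 20038 (K = -2 + 20040 = 20038)
N = 24240 (N = 4202 + 20038 = 24240)
(-14524 - 11305)*(N - 45288) = (-14524 - 11305)*(24240 - 45288) = -25829*(-21048) = 543648792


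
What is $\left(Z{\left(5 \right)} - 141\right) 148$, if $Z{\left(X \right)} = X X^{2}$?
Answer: $-2368$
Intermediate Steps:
$Z{\left(X \right)} = X^{3}$
$\left(Z{\left(5 \right)} - 141\right) 148 = \left(5^{3} - 141\right) 148 = \left(125 - 141\right) 148 = \left(-16\right) 148 = -2368$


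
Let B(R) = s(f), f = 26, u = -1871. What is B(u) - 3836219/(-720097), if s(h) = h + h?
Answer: 41281263/720097 ≈ 57.327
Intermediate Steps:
s(h) = 2*h
B(R) = 52 (B(R) = 2*26 = 52)
B(u) - 3836219/(-720097) = 52 - 3836219/(-720097) = 52 - 3836219*(-1/720097) = 52 + 3836219/720097 = 41281263/720097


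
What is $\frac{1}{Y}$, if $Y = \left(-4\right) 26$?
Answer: $- \frac{1}{104} \approx -0.0096154$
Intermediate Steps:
$Y = -104$
$\frac{1}{Y} = \frac{1}{-104} = - \frac{1}{104}$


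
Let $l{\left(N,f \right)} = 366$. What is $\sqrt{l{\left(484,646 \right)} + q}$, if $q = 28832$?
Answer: $\sqrt{29198} \approx 170.87$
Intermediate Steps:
$\sqrt{l{\left(484,646 \right)} + q} = \sqrt{366 + 28832} = \sqrt{29198}$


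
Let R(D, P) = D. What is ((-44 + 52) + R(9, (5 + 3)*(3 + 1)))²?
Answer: 289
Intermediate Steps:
((-44 + 52) + R(9, (5 + 3)*(3 + 1)))² = ((-44 + 52) + 9)² = (8 + 9)² = 17² = 289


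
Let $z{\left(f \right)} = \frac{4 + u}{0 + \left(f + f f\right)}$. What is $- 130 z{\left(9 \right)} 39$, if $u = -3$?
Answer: $- \frac{169}{3} \approx -56.333$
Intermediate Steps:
$z{\left(f \right)} = \frac{1}{f + f^{2}}$ ($z{\left(f \right)} = \frac{4 - 3}{0 + \left(f + f f\right)} = 1 \frac{1}{0 + \left(f + f^{2}\right)} = 1 \frac{1}{f + f^{2}} = \frac{1}{f + f^{2}}$)
$- 130 z{\left(9 \right)} 39 = - 130 \frac{1}{9 \left(1 + 9\right)} 39 = - 130 \frac{1}{9 \cdot 10} \cdot 39 = - 130 \cdot \frac{1}{9} \cdot \frac{1}{10} \cdot 39 = \left(-130\right) \frac{1}{90} \cdot 39 = \left(- \frac{13}{9}\right) 39 = - \frac{169}{3}$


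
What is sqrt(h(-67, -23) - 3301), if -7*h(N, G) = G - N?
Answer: I*sqrt(162057)/7 ≈ 57.509*I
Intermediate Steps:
h(N, G) = -G/7 + N/7 (h(N, G) = -(G - N)/7 = -G/7 + N/7)
sqrt(h(-67, -23) - 3301) = sqrt((-1/7*(-23) + (1/7)*(-67)) - 3301) = sqrt((23/7 - 67/7) - 3301) = sqrt(-44/7 - 3301) = sqrt(-23151/7) = I*sqrt(162057)/7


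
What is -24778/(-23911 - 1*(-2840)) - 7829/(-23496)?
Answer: 747148747/495084216 ≈ 1.5091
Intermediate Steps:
-24778/(-23911 - 1*(-2840)) - 7829/(-23496) = -24778/(-23911 + 2840) - 7829*(-1/23496) = -24778/(-21071) + 7829/23496 = -24778*(-1/21071) + 7829/23496 = 24778/21071 + 7829/23496 = 747148747/495084216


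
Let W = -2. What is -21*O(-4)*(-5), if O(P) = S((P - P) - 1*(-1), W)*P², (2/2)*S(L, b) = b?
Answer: -3360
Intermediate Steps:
S(L, b) = b
O(P) = -2*P²
-21*O(-4)*(-5) = -(-42)*(-4)²*(-5) = -(-42)*16*(-5) = -21*(-32)*(-5) = 672*(-5) = -3360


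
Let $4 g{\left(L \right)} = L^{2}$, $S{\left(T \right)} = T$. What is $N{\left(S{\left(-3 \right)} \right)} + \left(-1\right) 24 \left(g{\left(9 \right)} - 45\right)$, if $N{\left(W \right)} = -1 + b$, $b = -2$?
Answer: $591$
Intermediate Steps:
$N{\left(W \right)} = -3$ ($N{\left(W \right)} = -1 - 2 = -3$)
$g{\left(L \right)} = \frac{L^{2}}{4}$
$N{\left(S{\left(-3 \right)} \right)} + \left(-1\right) 24 \left(g{\left(9 \right)} - 45\right) = -3 + \left(-1\right) 24 \left(\frac{9^{2}}{4} - 45\right) = -3 - 24 \left(\frac{1}{4} \cdot 81 - 45\right) = -3 - 24 \left(\frac{81}{4} - 45\right) = -3 - -594 = -3 + 594 = 591$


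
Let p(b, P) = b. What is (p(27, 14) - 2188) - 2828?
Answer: -4989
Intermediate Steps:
(p(27, 14) - 2188) - 2828 = (27 - 2188) - 2828 = -2161 - 2828 = -4989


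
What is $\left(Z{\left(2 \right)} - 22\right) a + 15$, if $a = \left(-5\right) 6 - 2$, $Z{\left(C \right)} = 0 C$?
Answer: $719$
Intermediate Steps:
$Z{\left(C \right)} = 0$
$a = -32$ ($a = -30 - 2 = -32$)
$\left(Z{\left(2 \right)} - 22\right) a + 15 = \left(0 - 22\right) \left(-32\right) + 15 = \left(-22\right) \left(-32\right) + 15 = 704 + 15 = 719$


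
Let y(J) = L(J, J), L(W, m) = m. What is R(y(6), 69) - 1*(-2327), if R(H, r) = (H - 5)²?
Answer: 2328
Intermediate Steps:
y(J) = J
R(H, r) = (-5 + H)²
R(y(6), 69) - 1*(-2327) = (-5 + 6)² - 1*(-2327) = 1² + 2327 = 1 + 2327 = 2328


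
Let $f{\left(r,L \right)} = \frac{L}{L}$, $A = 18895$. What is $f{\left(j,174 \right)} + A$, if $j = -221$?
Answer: $18896$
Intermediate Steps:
$f{\left(r,L \right)} = 1$
$f{\left(j,174 \right)} + A = 1 + 18895 = 18896$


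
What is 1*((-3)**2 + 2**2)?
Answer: 13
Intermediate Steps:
1*((-3)**2 + 2**2) = 1*(9 + 4) = 1*13 = 13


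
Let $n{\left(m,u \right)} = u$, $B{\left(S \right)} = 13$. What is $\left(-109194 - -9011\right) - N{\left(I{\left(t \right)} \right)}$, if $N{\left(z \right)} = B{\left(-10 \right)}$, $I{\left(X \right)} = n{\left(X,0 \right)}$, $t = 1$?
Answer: $-100196$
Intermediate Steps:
$I{\left(X \right)} = 0$
$N{\left(z \right)} = 13$
$\left(-109194 - -9011\right) - N{\left(I{\left(t \right)} \right)} = \left(-109194 - -9011\right) - 13 = \left(-109194 + 9011\right) - 13 = -100183 - 13 = -100196$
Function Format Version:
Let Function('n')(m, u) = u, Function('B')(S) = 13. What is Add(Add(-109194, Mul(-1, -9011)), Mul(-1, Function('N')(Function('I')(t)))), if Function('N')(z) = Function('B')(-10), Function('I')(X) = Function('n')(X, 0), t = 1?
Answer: -100196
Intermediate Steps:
Function('I')(X) = 0
Function('N')(z) = 13
Add(Add(-109194, Mul(-1, -9011)), Mul(-1, Function('N')(Function('I')(t)))) = Add(Add(-109194, Mul(-1, -9011)), Mul(-1, 13)) = Add(Add(-109194, 9011), -13) = Add(-100183, -13) = -100196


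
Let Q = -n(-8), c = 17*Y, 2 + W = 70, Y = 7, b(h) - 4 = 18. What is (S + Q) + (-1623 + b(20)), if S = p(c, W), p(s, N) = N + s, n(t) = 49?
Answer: -1463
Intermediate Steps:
b(h) = 22 (b(h) = 4 + 18 = 22)
W = 68 (W = -2 + 70 = 68)
c = 119 (c = 17*7 = 119)
S = 187 (S = 68 + 119 = 187)
Q = -49 (Q = -1*49 = -49)
(S + Q) + (-1623 + b(20)) = (187 - 49) + (-1623 + 22) = 138 - 1601 = -1463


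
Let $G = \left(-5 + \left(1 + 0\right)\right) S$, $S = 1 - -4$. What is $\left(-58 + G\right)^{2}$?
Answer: $6084$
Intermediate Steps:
$S = 5$ ($S = 1 + 4 = 5$)
$G = -20$ ($G = \left(-5 + \left(1 + 0\right)\right) 5 = \left(-5 + 1\right) 5 = \left(-4\right) 5 = -20$)
$\left(-58 + G\right)^{2} = \left(-58 - 20\right)^{2} = \left(-78\right)^{2} = 6084$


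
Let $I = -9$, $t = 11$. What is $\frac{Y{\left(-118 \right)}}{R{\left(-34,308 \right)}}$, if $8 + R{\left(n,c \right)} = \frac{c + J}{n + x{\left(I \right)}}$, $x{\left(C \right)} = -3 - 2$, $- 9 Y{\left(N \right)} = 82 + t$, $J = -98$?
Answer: $\frac{403}{522} \approx 0.77203$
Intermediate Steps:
$Y{\left(N \right)} = - \frac{31}{3}$ ($Y{\left(N \right)} = - \frac{82 + 11}{9} = \left(- \frac{1}{9}\right) 93 = - \frac{31}{3}$)
$x{\left(C \right)} = -5$ ($x{\left(C \right)} = -3 - 2 = -5$)
$R{\left(n,c \right)} = -8 + \frac{-98 + c}{-5 + n}$ ($R{\left(n,c \right)} = -8 + \frac{c - 98}{n - 5} = -8 + \frac{-98 + c}{-5 + n}$)
$\frac{Y{\left(-118 \right)}}{R{\left(-34,308 \right)}} = - \frac{31}{3 \frac{-58 + 308 - -272}{-5 - 34}} = - \frac{31}{3 \frac{-58 + 308 + 272}{-39}} = - \frac{31}{3 \left(\left(- \frac{1}{39}\right) 522\right)} = - \frac{31}{3 \left(- \frac{174}{13}\right)} = \left(- \frac{31}{3}\right) \left(- \frac{13}{174}\right) = \frac{403}{522}$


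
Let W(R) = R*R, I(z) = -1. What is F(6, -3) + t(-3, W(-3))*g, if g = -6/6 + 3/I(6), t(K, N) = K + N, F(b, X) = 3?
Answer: -21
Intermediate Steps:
W(R) = R**2
g = -4 (g = -6/6 + 3/(-1) = -6*1/6 + 3*(-1) = -1 - 3 = -4)
F(6, -3) + t(-3, W(-3))*g = 3 + (-3 + (-3)**2)*(-4) = 3 + (-3 + 9)*(-4) = 3 + 6*(-4) = 3 - 24 = -21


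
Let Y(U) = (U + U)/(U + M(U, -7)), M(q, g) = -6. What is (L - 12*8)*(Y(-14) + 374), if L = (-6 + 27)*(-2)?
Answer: -259026/5 ≈ -51805.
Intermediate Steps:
L = -42 (L = 21*(-2) = -42)
Y(U) = 2*U/(-6 + U) (Y(U) = (U + U)/(U - 6) = (2*U)/(-6 + U) = 2*U/(-6 + U))
(L - 12*8)*(Y(-14) + 374) = (-42 - 12*8)*(2*(-14)/(-6 - 14) + 374) = (-42 - 96)*(2*(-14)/(-20) + 374) = -138*(2*(-14)*(-1/20) + 374) = -138*(7/5 + 374) = -138*1877/5 = -259026/5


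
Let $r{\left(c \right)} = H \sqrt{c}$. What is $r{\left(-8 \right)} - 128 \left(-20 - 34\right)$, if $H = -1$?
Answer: $6912 - 2 i \sqrt{2} \approx 6912.0 - 2.8284 i$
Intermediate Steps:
$r{\left(c \right)} = - \sqrt{c}$
$r{\left(-8 \right)} - 128 \left(-20 - 34\right) = - \sqrt{-8} - 128 \left(-20 - 34\right) = - 2 i \sqrt{2} - -6912 = - 2 i \sqrt{2} + 6912 = 6912 - 2 i \sqrt{2}$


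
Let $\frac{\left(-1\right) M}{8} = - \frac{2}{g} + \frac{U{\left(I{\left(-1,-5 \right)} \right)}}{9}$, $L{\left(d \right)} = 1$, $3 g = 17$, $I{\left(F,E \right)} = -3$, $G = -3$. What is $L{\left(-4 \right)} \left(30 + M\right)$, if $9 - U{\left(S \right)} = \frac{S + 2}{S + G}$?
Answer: $\frac{11462}{459} \approx 24.972$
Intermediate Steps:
$g = \frac{17}{3}$ ($g = \frac{1}{3} \cdot 17 = \frac{17}{3} \approx 5.6667$)
$U{\left(S \right)} = 9 - \frac{2 + S}{-3 + S}$ ($U{\left(S \right)} = 9 - \frac{S + 2}{S - 3} = 9 - \frac{2 + S}{-3 + S}$)
$M = - \frac{2308}{459}$ ($M = - 8 \left(- \frac{2}{\frac{17}{3}} + \frac{\frac{1}{-3 - 3} \left(-29 + 8 \left(-3\right)\right)}{9}\right) = - 8 \left(\left(-2\right) \frac{3}{17} + \frac{-29 - 24}{-6} \cdot \frac{1}{9}\right) = - 8 \left(- \frac{6}{17} + \left(- \frac{1}{6}\right) \left(-53\right) \frac{1}{9}\right) = - 8 \left(- \frac{6}{17} + \frac{53}{6} \cdot \frac{1}{9}\right) = - 8 \left(- \frac{6}{17} + \frac{53}{54}\right) = \left(-8\right) \frac{577}{918} = - \frac{2308}{459} \approx -5.0283$)
$L{\left(-4 \right)} \left(30 + M\right) = 1 \left(30 - \frac{2308}{459}\right) = 1 \cdot \frac{11462}{459} = \frac{11462}{459}$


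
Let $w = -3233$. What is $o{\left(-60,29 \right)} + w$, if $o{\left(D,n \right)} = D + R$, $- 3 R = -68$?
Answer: $- \frac{9811}{3} \approx -3270.3$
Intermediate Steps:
$R = \frac{68}{3}$ ($R = \left(- \frac{1}{3}\right) \left(-68\right) = \frac{68}{3} \approx 22.667$)
$o{\left(D,n \right)} = \frac{68}{3} + D$ ($o{\left(D,n \right)} = D + \frac{68}{3} = \frac{68}{3} + D$)
$o{\left(-60,29 \right)} + w = \left(\frac{68}{3} - 60\right) - 3233 = - \frac{112}{3} - 3233 = - \frac{9811}{3}$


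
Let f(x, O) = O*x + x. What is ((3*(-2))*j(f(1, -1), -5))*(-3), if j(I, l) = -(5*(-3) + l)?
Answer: 360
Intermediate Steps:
f(x, O) = x + O*x
j(I, l) = 15 - l (j(I, l) = -(-15 + l) = 15 - l)
((3*(-2))*j(f(1, -1), -5))*(-3) = ((3*(-2))*(15 - 1*(-5)))*(-3) = -6*(15 + 5)*(-3) = -6*20*(-3) = -120*(-3) = 360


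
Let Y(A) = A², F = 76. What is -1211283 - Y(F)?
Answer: -1217059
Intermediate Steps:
-1211283 - Y(F) = -1211283 - 1*76² = -1211283 - 1*5776 = -1211283 - 5776 = -1217059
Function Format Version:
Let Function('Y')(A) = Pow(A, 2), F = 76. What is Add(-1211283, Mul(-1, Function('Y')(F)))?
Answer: -1217059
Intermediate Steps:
Add(-1211283, Mul(-1, Function('Y')(F))) = Add(-1211283, Mul(-1, Pow(76, 2))) = Add(-1211283, Mul(-1, 5776)) = Add(-1211283, -5776) = -1217059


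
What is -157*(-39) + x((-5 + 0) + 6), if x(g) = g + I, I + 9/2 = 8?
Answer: 12255/2 ≈ 6127.5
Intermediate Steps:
I = 7/2 (I = -9/2 + 8 = 7/2 ≈ 3.5000)
x(g) = 7/2 + g (x(g) = g + 7/2 = 7/2 + g)
-157*(-39) + x((-5 + 0) + 6) = -157*(-39) + (7/2 + ((-5 + 0) + 6)) = 6123 + (7/2 + (-5 + 6)) = 6123 + (7/2 + 1) = 6123 + 9/2 = 12255/2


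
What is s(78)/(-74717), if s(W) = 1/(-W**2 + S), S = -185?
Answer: 1/468400873 ≈ 2.1349e-9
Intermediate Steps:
s(W) = 1/(-185 - W**2) (s(W) = 1/(-W**2 - 185) = 1/(-185 - W**2))
s(78)/(-74717) = -1/(185 + 78**2)/(-74717) = -1/(185 + 6084)*(-1/74717) = -1/6269*(-1/74717) = 1/468400873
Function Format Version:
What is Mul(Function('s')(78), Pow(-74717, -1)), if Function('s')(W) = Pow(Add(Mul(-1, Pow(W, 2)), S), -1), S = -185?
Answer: Rational(1, 468400873) ≈ 2.1349e-9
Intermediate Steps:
Function('s')(W) = Pow(Add(-185, Mul(-1, Pow(W, 2))), -1) (Function('s')(W) = Pow(Add(Mul(-1, Pow(W, 2)), -185), -1) = Pow(Add(-185, Mul(-1, Pow(W, 2))), -1))
Mul(Function('s')(78), Pow(-74717, -1)) = Mul(Mul(-1, Pow(Add(185, Pow(78, 2)), -1)), Pow(-74717, -1)) = Mul(Mul(-1, Pow(Add(185, 6084), -1)), Rational(-1, 74717)) = Mul(Mul(-1, Pow(6269, -1)), Rational(-1, 74717)) = Mul(Mul(-1, Rational(1, 6269)), Rational(-1, 74717)) = Mul(Rational(-1, 6269), Rational(-1, 74717)) = Rational(1, 468400873)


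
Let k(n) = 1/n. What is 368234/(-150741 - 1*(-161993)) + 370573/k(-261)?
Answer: -544144021061/5626 ≈ -9.6719e+7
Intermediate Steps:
368234/(-150741 - 1*(-161993)) + 370573/k(-261) = 368234/(-150741 - 1*(-161993)) + 370573/(1/(-261)) = 368234/(-150741 + 161993) + 370573/(-1/261) = 368234/11252 + 370573*(-261) = 368234*(1/11252) - 96719553 = 184117/5626 - 96719553 = -544144021061/5626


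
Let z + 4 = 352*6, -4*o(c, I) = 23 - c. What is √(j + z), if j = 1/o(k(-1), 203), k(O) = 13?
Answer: √52690/5 ≈ 45.909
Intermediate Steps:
o(c, I) = -23/4 + c/4 (o(c, I) = -(23 - c)/4 = -23/4 + c/4)
z = 2108 (z = -4 + 352*6 = -4 + 2112 = 2108)
j = -⅖ (j = 1/(-23/4 + (¼)*13) = 1/(-23/4 + 13/4) = 1/(-5/2) = -⅖ ≈ -0.40000)
√(j + z) = √(-⅖ + 2108) = √(10538/5) = √52690/5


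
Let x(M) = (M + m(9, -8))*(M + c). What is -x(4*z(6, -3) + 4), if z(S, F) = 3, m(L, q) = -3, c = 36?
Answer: -676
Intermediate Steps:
x(M) = (-3 + M)*(36 + M) (x(M) = (M - 3)*(M + 36) = (-3 + M)*(36 + M))
-x(4*z(6, -3) + 4) = -(-108 + (4*3 + 4)² + 33*(4*3 + 4)) = -(-108 + (12 + 4)² + 33*(12 + 4)) = -(-108 + 16² + 33*16) = -(-108 + 256 + 528) = -1*676 = -676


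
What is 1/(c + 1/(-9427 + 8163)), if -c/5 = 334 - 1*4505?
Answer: 1264/26360719 ≈ 4.7950e-5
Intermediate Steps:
c = 20855 (c = -5*(334 - 1*4505) = -5*(334 - 4505) = -5*(-4171) = 20855)
1/(c + 1/(-9427 + 8163)) = 1/(20855 + 1/(-9427 + 8163)) = 1/(20855 + 1/(-1264)) = 1/(20855 - 1/1264) = 1/(26360719/1264) = 1264/26360719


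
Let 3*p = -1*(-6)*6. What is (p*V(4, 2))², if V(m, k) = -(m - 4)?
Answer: 0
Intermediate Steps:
p = 12 (p = (-1*(-6)*6)/3 = (6*6)/3 = (⅓)*36 = 12)
V(m, k) = 4 - m (V(m, k) = -(-4 + m) = 4 - m)
(p*V(4, 2))² = (12*(4 - 1*4))² = (12*(4 - 4))² = (12*0)² = 0² = 0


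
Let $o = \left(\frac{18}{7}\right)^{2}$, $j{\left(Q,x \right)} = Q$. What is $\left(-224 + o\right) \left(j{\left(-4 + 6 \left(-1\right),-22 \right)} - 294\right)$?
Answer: $\frac{3238208}{49} \approx 66086.0$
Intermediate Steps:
$o = \frac{324}{49}$ ($o = \left(18 \cdot \frac{1}{7}\right)^{2} = \left(\frac{18}{7}\right)^{2} = \frac{324}{49} \approx 6.6122$)
$\left(-224 + o\right) \left(j{\left(-4 + 6 \left(-1\right),-22 \right)} - 294\right) = \left(-224 + \frac{324}{49}\right) \left(\left(-4 + 6 \left(-1\right)\right) - 294\right) = - \frac{10652 \left(\left(-4 - 6\right) - 294\right)}{49} = - \frac{10652 \left(-10 - 294\right)}{49} = \left(- \frac{10652}{49}\right) \left(-304\right) = \frac{3238208}{49}$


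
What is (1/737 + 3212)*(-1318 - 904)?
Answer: -478183490/67 ≈ -7.1371e+6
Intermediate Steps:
(1/737 + 3212)*(-1318 - 904) = (1/737 + 3212)*(-2222) = (2367245/737)*(-2222) = -478183490/67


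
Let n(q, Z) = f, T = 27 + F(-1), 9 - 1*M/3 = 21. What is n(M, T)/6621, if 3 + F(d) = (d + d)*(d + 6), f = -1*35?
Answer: -35/6621 ≈ -0.0052862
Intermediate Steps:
M = -36 (M = 27 - 3*21 = 27 - 63 = -36)
f = -35
F(d) = -3 + 2*d*(6 + d) (F(d) = -3 + (d + d)*(d + 6) = -3 + (2*d)*(6 + d) = -3 + 2*d*(6 + d))
T = 14 (T = 27 + (-3 + 2*(-1)² + 12*(-1)) = 27 + (-3 + 2*1 - 12) = 27 + (-3 + 2 - 12) = 27 - 13 = 14)
n(q, Z) = -35
n(M, T)/6621 = -35/6621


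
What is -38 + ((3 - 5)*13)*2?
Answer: -90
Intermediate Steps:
-38 + ((3 - 5)*13)*2 = -38 - 2*13*2 = -38 - 26*2 = -38 - 52 = -90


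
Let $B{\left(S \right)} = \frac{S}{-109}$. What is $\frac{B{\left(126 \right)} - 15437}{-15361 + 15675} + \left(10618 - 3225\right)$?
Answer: $\frac{251350059}{34226} \approx 7343.8$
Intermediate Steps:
$B{\left(S \right)} = - \frac{S}{109}$ ($B{\left(S \right)} = S \left(- \frac{1}{109}\right) = - \frac{S}{109}$)
$\frac{B{\left(126 \right)} - 15437}{-15361 + 15675} + \left(10618 - 3225\right) = \frac{\left(- \frac{1}{109}\right) 126 - 15437}{-15361 + 15675} + \left(10618 - 3225\right) = \frac{- \frac{126}{109} - 15437}{314} + 7393 = \left(- \frac{1682759}{109}\right) \frac{1}{314} + 7393 = - \frac{1682759}{34226} + 7393 = \frac{251350059}{34226}$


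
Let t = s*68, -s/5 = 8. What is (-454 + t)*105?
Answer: -333270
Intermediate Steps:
s = -40 (s = -5*8 = -40)
t = -2720 (t = -40*68 = -2720)
(-454 + t)*105 = (-454 - 2720)*105 = -3174*105 = -333270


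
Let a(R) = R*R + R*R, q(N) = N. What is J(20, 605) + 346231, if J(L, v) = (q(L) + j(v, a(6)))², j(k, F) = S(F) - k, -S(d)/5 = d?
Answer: 1239256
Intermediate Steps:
S(d) = -5*d
a(R) = 2*R² (a(R) = R² + R² = 2*R²)
j(k, F) = -k - 5*F (j(k, F) = -5*F - k = -k - 5*F)
J(L, v) = (-360 + L - v)² (J(L, v) = (L + (-v - 10*6²))² = (L + (-v - 10*36))² = (L + (-v - 5*72))² = (L + (-v - 360))² = (L + (-360 - v))² = (-360 + L - v)²)
J(20, 605) + 346231 = (360 + 605 - 1*20)² + 346231 = (360 + 605 - 20)² + 346231 = 945² + 346231 = 893025 + 346231 = 1239256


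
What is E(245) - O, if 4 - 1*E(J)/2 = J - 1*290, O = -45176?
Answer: 45274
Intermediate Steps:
E(J) = 588 - 2*J (E(J) = 8 - 2*(J - 1*290) = 8 - 2*(J - 290) = 8 - 2*(-290 + J) = 8 + (580 - 2*J) = 588 - 2*J)
E(245) - O = (588 - 2*245) - 1*(-45176) = (588 - 490) + 45176 = 98 + 45176 = 45274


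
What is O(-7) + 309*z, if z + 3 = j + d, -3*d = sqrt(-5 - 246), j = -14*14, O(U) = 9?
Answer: -61482 - 103*I*sqrt(251) ≈ -61482.0 - 1631.8*I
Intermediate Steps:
j = -196
d = -I*sqrt(251)/3 (d = -sqrt(-5 - 246)/3 = -I*sqrt(251)/3 ≈ -5.281*I)
z = -199 - I*sqrt(251)/3 (z = -3 + (-196 - I*sqrt(251)/3) = -199 - I*sqrt(251)/3 ≈ -199.0 - 5.281*I)
O(-7) + 309*z = 9 + 309*(-199 - I*sqrt(251)/3) = 9 + (-61491 - 103*I*sqrt(251)) = -61482 - 103*I*sqrt(251)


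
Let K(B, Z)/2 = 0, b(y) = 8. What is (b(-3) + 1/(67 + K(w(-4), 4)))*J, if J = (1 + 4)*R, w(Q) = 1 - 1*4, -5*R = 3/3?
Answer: -537/67 ≈ -8.0149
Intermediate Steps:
R = -⅕ (R = -3/(5*3) = -⅕*1 = -⅕ ≈ -0.20000)
w(Q) = -3 (w(Q) = 1 - 4 = -3)
K(B, Z) = 0 (K(B, Z) = 2*0 = 0)
J = -1 (J = (1 + 4)*(-⅕) = 5*(-⅕) = -1)
(b(-3) + 1/(67 + K(w(-4), 4)))*J = (8 + 1/(67 + 0))*(-1) = (8 + 1/67)*(-1) = (537/67)*(-1) = -537/67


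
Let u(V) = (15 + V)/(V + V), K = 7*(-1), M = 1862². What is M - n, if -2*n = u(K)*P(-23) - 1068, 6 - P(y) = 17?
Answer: 24265592/7 ≈ 3.4665e+6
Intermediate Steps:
M = 3467044
P(y) = -11 (P(y) = 6 - 1*17 = 6 - 17 = -11)
K = -7
u(V) = (15 + V)/(2*V) (u(V) = (15 + V)/((2*V)) = (15 + V)*(1/(2*V)) = (15 + V)/(2*V))
n = 3716/7 (n = -(((½)*(15 - 7)/(-7))*(-11) - 1068)/2 = -(((½)*(-⅐)*8)*(-11) - 1068)/2 = -(-4/7*(-11) - 1068)/2 = -(44/7 - 1068)/2 = -½*(-7432/7) = 3716/7 ≈ 530.86)
M - n = 3467044 - 1*3716/7 = 3467044 - 3716/7 = 24265592/7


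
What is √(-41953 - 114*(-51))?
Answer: I*√36139 ≈ 190.1*I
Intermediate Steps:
√(-41953 - 114*(-51)) = √(-41953 + 5814) = √(-36139) = I*√36139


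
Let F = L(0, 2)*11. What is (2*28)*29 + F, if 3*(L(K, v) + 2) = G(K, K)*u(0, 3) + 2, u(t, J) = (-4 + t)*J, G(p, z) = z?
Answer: 4828/3 ≈ 1609.3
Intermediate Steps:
u(t, J) = J*(-4 + t)
L(K, v) = -4/3 - 4*K (L(K, v) = -2 + (K*(3*(-4 + 0)) + 2)/3 = -2 + (K*(3*(-4)) + 2)/3 = -2 + (K*(-12) + 2)/3 = -2 + (-12*K + 2)/3 = -2 + (2 - 12*K)/3 = -2 + (⅔ - 4*K) = -4/3 - 4*K)
F = -44/3 (F = (-4/3 - 4*0)*11 = (-4/3 + 0)*11 = -4/3*11 = -44/3 ≈ -14.667)
(2*28)*29 + F = (2*28)*29 - 44/3 = 56*29 - 44/3 = 1624 - 44/3 = 4828/3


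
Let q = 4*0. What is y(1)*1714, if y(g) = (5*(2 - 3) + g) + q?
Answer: -6856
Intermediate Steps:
q = 0
y(g) = -5 + g (y(g) = (5*(2 - 3) + g) + 0 = (5*(-1) + g) + 0 = (-5 + g) + 0 = -5 + g)
y(1)*1714 = (-5 + 1)*1714 = -4*1714 = -6856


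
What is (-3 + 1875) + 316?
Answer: 2188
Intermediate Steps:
(-3 + 1875) + 316 = 1872 + 316 = 2188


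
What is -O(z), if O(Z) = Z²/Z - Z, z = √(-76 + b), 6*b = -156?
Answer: 0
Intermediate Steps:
b = -26 (b = (⅙)*(-156) = -26)
z = I*√102 (z = √(-76 - 26) = √(-102) = I*√102 ≈ 10.1*I)
O(Z) = 0 (O(Z) = Z - Z = 0)
-O(z) = -1*0 = 0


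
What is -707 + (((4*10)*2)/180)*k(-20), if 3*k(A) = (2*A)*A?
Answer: -15889/27 ≈ -588.48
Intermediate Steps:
k(A) = 2*A²/3 (k(A) = ((2*A)*A)/3 = (2*A²)/3 = 2*A²/3)
-707 + (((4*10)*2)/180)*k(-20) = -707 + (((4*10)*2)/180)*((⅔)*(-20)²) = -707 + ((40*2)*(1/180))*((⅔)*400) = -707 + (80*(1/180))*(800/3) = -707 + (4/9)*(800/3) = -707 + 3200/27 = -15889/27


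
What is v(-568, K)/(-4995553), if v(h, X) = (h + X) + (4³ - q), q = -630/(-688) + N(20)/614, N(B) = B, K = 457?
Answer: 5063721/527570361224 ≈ 9.5982e-6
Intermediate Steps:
q = 100145/105608 (q = -630/(-688) + 20/614 = -630*(-1/688) + 20*(1/614) = 315/344 + 10/307 = 100145/105608 ≈ 0.94827)
v(h, X) = 6658767/105608 + X + h (v(h, X) = (h + X) + (4³ - 1*100145/105608) = (X + h) + (64 - 100145/105608) = (X + h) + 6658767/105608 = 6658767/105608 + X + h)
v(-568, K)/(-4995553) = (6658767/105608 + 457 - 568)/(-4995553) = -5063721/105608*(-1/4995553) = 5063721/527570361224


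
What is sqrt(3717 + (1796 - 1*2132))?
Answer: 7*sqrt(69) ≈ 58.146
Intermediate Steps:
sqrt(3717 + (1796 - 1*2132)) = sqrt(3717 + (1796 - 2132)) = sqrt(3717 - 336) = sqrt(3381) = 7*sqrt(69)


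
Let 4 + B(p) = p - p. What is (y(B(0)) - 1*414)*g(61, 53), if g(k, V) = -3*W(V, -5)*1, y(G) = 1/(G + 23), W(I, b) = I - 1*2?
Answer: 1203345/19 ≈ 63334.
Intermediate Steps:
W(I, b) = -2 + I (W(I, b) = I - 2 = -2 + I)
B(p) = -4 (B(p) = -4 + (p - p) = -4 + 0 = -4)
y(G) = 1/(23 + G)
g(k, V) = 6 - 3*V (g(k, V) = -3*(-2 + V)*1 = (6 - 3*V)*1 = 6 - 3*V)
(y(B(0)) - 1*414)*g(61, 53) = (1/(23 - 4) - 1*414)*(6 - 3*53) = (1/19 - 414)*(6 - 159) = (1/19 - 414)*(-153) = -7865/19*(-153) = 1203345/19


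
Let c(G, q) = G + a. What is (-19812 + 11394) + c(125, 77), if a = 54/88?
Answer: -364865/44 ≈ -8292.4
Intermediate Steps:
a = 27/44 (a = 54*(1/88) = 27/44 ≈ 0.61364)
c(G, q) = 27/44 + G (c(G, q) = G + 27/44 = 27/44 + G)
(-19812 + 11394) + c(125, 77) = (-19812 + 11394) + (27/44 + 125) = -8418 + 5527/44 = -364865/44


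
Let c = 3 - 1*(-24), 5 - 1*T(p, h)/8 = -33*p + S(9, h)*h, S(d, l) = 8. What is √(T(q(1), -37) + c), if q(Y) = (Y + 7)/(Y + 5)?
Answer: √2787 ≈ 52.792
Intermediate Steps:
q(Y) = (7 + Y)/(5 + Y)
T(p, h) = 40 - 64*h + 264*p (T(p, h) = 40 - 8*(-33*p + 8*h) = 40 + (-64*h + 264*p) = 40 - 64*h + 264*p)
c = 27 (c = 3 + 24 = 27)
√(T(q(1), -37) + c) = √((40 - 64*(-37) + 264*((7 + 1)/(5 + 1))) + 27) = √((40 + 2368 + 264*(8/6)) + 27) = √((40 + 2368 + 264*((⅙)*8)) + 27) = √((40 + 2368 + 264*(4/3)) + 27) = √((40 + 2368 + 352) + 27) = √(2760 + 27) = √2787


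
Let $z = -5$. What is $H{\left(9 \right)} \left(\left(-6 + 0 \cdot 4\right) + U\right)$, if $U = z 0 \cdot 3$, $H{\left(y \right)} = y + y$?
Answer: $-108$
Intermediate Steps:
$H{\left(y \right)} = 2 y$
$U = 0$ ($U = \left(-5\right) 0 \cdot 3 = 0 \cdot 3 = 0$)
$H{\left(9 \right)} \left(\left(-6 + 0 \cdot 4\right) + U\right) = 2 \cdot 9 \left(\left(-6 + 0 \cdot 4\right) + 0\right) = 18 \left(\left(-6 + 0\right) + 0\right) = 18 \left(-6 + 0\right) = 18 \left(-6\right) = -108$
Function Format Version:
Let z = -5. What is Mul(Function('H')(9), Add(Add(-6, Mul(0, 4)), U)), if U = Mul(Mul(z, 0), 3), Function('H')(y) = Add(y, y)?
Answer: -108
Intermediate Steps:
Function('H')(y) = Mul(2, y)
U = 0 (U = Mul(Mul(-5, 0), 3) = Mul(0, 3) = 0)
Mul(Function('H')(9), Add(Add(-6, Mul(0, 4)), U)) = Mul(Mul(2, 9), Add(Add(-6, Mul(0, 4)), 0)) = Mul(18, Add(Add(-6, 0), 0)) = Mul(18, Add(-6, 0)) = Mul(18, -6) = -108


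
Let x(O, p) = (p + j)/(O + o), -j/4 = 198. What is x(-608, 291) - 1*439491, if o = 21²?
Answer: -439488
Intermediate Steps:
j = -792 (j = -4*198 = -792)
o = 441
x(O, p) = (-792 + p)/(441 + O) (x(O, p) = (p - 792)/(O + 441) = (-792 + p)/(441 + O))
x(-608, 291) - 1*439491 = (-792 + 291)/(441 - 608) - 1*439491 = -501/(-167) - 439491 = -1/167*(-501) - 439491 = 3 - 439491 = -439488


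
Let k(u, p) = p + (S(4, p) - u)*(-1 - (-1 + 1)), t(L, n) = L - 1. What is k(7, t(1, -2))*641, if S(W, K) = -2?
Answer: 5769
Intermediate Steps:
t(L, n) = -1 + L
k(u, p) = 2 + p + u (k(u, p) = p + (-2 - u)*(-1 - (-1 + 1)) = p + (-2 - u)*(-1 - 1*0) = p + (-2 - u)*(-1 + 0) = p + (-2 - u)*(-1) = p + (2 + u) = 2 + p + u)
k(7, t(1, -2))*641 = (2 + (-1 + 1) + 7)*641 = (2 + 0 + 7)*641 = 9*641 = 5769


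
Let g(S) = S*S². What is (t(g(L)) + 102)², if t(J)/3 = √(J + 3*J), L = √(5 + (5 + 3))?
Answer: 36*(17 + 13^(¾))² ≈ 20471.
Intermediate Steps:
L = √13 (L = √(5 + 8) = √13 ≈ 3.6056)
g(S) = S³
t(J) = 6*√J (t(J) = 3*√(J + 3*J) = 3*√(4*J) = 3*(2*√J) = 6*√J)
(t(g(L)) + 102)² = (6*√((√13)³) + 102)² = (6*√(13*√13) + 102)² = (6*13^(¾) + 102)² = (102 + 6*13^(¾))²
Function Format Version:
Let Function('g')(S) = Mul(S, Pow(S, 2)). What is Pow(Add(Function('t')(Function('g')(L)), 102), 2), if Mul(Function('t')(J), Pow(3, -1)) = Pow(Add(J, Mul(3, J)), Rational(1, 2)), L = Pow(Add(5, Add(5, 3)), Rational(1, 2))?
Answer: Mul(36, Pow(Add(17, Pow(13, Rational(3, 4))), 2)) ≈ 20471.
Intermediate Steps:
L = Pow(13, Rational(1, 2)) (L = Pow(Add(5, 8), Rational(1, 2)) = Pow(13, Rational(1, 2)) ≈ 3.6056)
Function('g')(S) = Pow(S, 3)
Function('t')(J) = Mul(6, Pow(J, Rational(1, 2))) (Function('t')(J) = Mul(3, Pow(Add(J, Mul(3, J)), Rational(1, 2))) = Mul(3, Pow(Mul(4, J), Rational(1, 2))) = Mul(3, Mul(2, Pow(J, Rational(1, 2)))) = Mul(6, Pow(J, Rational(1, 2))))
Pow(Add(Function('t')(Function('g')(L)), 102), 2) = Pow(Add(Mul(6, Pow(Pow(Pow(13, Rational(1, 2)), 3), Rational(1, 2))), 102), 2) = Pow(Add(Mul(6, Pow(Mul(13, Pow(13, Rational(1, 2))), Rational(1, 2))), 102), 2) = Pow(Add(Mul(6, Pow(13, Rational(3, 4))), 102), 2) = Pow(Add(102, Mul(6, Pow(13, Rational(3, 4)))), 2)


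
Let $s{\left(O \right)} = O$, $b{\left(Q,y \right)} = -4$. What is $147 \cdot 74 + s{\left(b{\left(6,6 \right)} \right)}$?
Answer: $10874$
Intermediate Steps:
$147 \cdot 74 + s{\left(b{\left(6,6 \right)} \right)} = 147 \cdot 74 - 4 = 10878 - 4 = 10874$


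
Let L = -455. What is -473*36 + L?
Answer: -17483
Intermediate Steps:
-473*36 + L = -473*36 - 455 = -17028 - 455 = -17483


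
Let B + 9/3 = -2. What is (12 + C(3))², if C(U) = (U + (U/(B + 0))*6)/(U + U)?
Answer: 14161/100 ≈ 141.61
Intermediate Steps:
B = -5 (B = -3 - 2 = -5)
C(U) = -⅒ (C(U) = (U + (U/(-5 + 0))*6)/(U + U) = (U + (U/(-5))*6)/((2*U)) = (U - U/5*6)*(1/(2*U)) = (U - 6*U/5)*(1/(2*U)) = (-U/5)*(1/(2*U)) = -⅒)
(12 + C(3))² = (12 - ⅒)² = (119/10)² = 14161/100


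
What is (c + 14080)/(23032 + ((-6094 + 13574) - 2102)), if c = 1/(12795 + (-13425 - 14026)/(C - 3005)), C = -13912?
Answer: 3048044978197/6150210039060 ≈ 0.49560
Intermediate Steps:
c = 16917/216480466 (c = 1/(12795 + (-13425 - 14026)/(-13912 - 3005)) = 1/(12795 - 27451/(-16917)) = 1/(12795 - 27451*(-1/16917)) = 1/(12795 + 27451/16917) = 1/(216480466/16917) = 16917/216480466 ≈ 7.8146e-5)
(c + 14080)/(23032 + ((-6094 + 13574) - 2102)) = (16917/216480466 + 14080)/(23032 + ((-6094 + 13574) - 2102)) = 3048044978197/(216480466*(23032 + (7480 - 2102))) = 3048044978197/(216480466*(23032 + 5378)) = (3048044978197/216480466)/28410 = (3048044978197/216480466)*(1/28410) = 3048044978197/6150210039060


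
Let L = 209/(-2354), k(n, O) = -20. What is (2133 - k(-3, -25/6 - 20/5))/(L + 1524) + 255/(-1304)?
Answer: 517647733/425256568 ≈ 1.2173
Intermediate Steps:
L = -19/214 (L = 209*(-1/2354) = -19/214 ≈ -0.088785)
(2133 - k(-3, -25/6 - 20/5))/(L + 1524) + 255/(-1304) = (2133 - 1*(-20))/(-19/214 + 1524) + 255/(-1304) = (2133 + 20)/(326117/214) + 255*(-1/1304) = 2153*(214/326117) - 255/1304 = 460742/326117 - 255/1304 = 517647733/425256568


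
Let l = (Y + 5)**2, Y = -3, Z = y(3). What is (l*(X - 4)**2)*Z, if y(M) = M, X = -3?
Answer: 588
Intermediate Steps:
Z = 3
l = 4 (l = (-3 + 5)**2 = 2**2 = 4)
(l*(X - 4)**2)*Z = (4*(-3 - 4)**2)*3 = (4*(-7)**2)*3 = (4*49)*3 = 196*3 = 588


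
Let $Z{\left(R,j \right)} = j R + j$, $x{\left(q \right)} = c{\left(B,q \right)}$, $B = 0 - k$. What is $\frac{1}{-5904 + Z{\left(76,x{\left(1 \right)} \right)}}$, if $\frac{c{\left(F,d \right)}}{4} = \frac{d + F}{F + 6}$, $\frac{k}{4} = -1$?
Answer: $- \frac{1}{5750} \approx -0.00017391$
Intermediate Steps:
$k = -4$ ($k = 4 \left(-1\right) = -4$)
$B = 4$ ($B = 0 - -4 = 0 + 4 = 4$)
$c{\left(F,d \right)} = \frac{4 \left(F + d\right)}{6 + F}$ ($c{\left(F,d \right)} = 4 \frac{d + F}{F + 6} = 4 \frac{F + d}{6 + F} = \frac{4 \left(F + d\right)}{6 + F}$)
$x{\left(q \right)} = \frac{8}{5} + \frac{2 q}{5}$ ($x{\left(q \right)} = \frac{4 \left(4 + q\right)}{6 + 4} = \frac{4 \left(4 + q\right)}{10} = 4 \cdot \frac{1}{10} \left(4 + q\right) = \frac{8}{5} + \frac{2 q}{5}$)
$Z{\left(R,j \right)} = j + R j$ ($Z{\left(R,j \right)} = R j + j = j + R j$)
$\frac{1}{-5904 + Z{\left(76,x{\left(1 \right)} \right)}} = \frac{1}{-5904 + \left(\frac{8}{5} + \frac{2}{5} \cdot 1\right) \left(1 + 76\right)} = \frac{1}{-5904 + \left(\frac{8}{5} + \frac{2}{5}\right) 77} = \frac{1}{-5904 + 2 \cdot 77} = \frac{1}{-5904 + 154} = \frac{1}{-5750} = - \frac{1}{5750}$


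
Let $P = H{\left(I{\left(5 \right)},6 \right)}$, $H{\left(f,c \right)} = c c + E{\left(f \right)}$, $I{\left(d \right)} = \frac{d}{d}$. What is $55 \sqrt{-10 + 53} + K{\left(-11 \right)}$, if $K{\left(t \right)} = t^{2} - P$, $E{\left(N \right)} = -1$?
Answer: $86 + 55 \sqrt{43} \approx 446.66$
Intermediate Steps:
$I{\left(d \right)} = 1$
$H{\left(f,c \right)} = -1 + c^{2}$ ($H{\left(f,c \right)} = c c - 1 = c^{2} - 1 = -1 + c^{2}$)
$P = 35$ ($P = -1 + 6^{2} = -1 + 36 = 35$)
$K{\left(t \right)} = -35 + t^{2}$ ($K{\left(t \right)} = t^{2} - 35 = -35 + t^{2}$)
$55 \sqrt{-10 + 53} + K{\left(-11 \right)} = 55 \sqrt{-10 + 53} - \left(35 - \left(-11\right)^{2}\right) = 55 \sqrt{43} + \left(-35 + 121\right) = 55 \sqrt{43} + 86 = 86 + 55 \sqrt{43}$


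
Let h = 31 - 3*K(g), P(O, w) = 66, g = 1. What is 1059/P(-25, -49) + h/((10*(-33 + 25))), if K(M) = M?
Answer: 3453/220 ≈ 15.695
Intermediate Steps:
h = 28 (h = 31 - 3*1 = 31 - 3 = 28)
1059/P(-25, -49) + h/((10*(-33 + 25))) = 1059/66 + 28/((10*(-33 + 25))) = 1059*(1/66) + 28/((10*(-8))) = 353/22 + 28/(-80) = 353/22 + 28*(-1/80) = 353/22 - 7/20 = 3453/220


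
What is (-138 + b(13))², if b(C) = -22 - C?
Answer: 29929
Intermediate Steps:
(-138 + b(13))² = (-138 + (-22 - 1*13))² = (-138 + (-22 - 13))² = (-138 - 35)² = (-173)² = 29929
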